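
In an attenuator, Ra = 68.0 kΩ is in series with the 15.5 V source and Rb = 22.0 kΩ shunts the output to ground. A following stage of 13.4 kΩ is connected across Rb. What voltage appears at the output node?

V_out ≈ 1.69 V

The load sits in parallel with Rb: Rb‖R_L = (22.0 × 13.4) / (22.0 + 13.4) = 8.328 kΩ.
V_out = 15.5 × 8.328 / (68.0 + 8.328) = 15.5 × 8.328/76.33 = 1.69 V.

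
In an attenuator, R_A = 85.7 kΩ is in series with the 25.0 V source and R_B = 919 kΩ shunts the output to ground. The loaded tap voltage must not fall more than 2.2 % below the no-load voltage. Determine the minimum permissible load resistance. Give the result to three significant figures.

Output resistance R_th = R_A‖R_B = (85.7 × 919)/1005 = 78.39 kΩ.
The fractional drop is R_th/(R_th + R_L); requiring this ≤ 0.0220 gives R_L ≥ R_th(1/0.0220 − 1) = 78.39 × 44.45 = 3.48 MΩ.

R_L(min) ≈ 3.48 MΩ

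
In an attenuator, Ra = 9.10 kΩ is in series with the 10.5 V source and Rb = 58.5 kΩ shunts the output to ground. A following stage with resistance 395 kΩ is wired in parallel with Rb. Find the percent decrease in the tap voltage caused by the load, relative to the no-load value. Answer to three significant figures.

The divider's output (Thévenin) resistance is Ra‖Rb = 7.875 kΩ.
Fractional drop under load = R_th/(R_th + R_L) = 7.875 / (7.875 + 395) = 0.01955.
So the output falls by 1.95 %.

1.95 %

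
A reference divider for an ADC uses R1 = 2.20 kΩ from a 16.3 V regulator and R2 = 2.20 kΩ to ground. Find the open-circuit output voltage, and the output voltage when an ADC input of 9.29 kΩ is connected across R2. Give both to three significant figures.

Unloaded: 8.15 V; loaded: 7.29 V

Open-circuit: V = 16.3 × 2.20/(2.20 + 2.20) = 8.15 V.
With the load, R2 becomes R2‖R_L = 1.779 kΩ, so V = 16.3 × 1.779/3.979 = 7.29 V.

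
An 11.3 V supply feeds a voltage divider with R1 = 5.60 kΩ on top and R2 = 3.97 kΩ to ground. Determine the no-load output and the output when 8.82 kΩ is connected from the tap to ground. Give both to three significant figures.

Unloaded: 4.69 V; loaded: 3.71 V

Open-circuit: V = 11.3 × 3.97/(5.60 + 3.97) = 4.69 V.
With the load, R2 becomes R2‖R_L = 2.738 kΩ, so V = 11.3 × 2.738/8.338 = 3.71 V.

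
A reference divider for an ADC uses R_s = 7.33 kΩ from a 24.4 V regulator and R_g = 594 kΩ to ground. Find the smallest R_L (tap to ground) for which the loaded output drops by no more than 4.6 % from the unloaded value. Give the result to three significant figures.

Output resistance R_th = R_s‖R_g = (7.33 × 594)/601.3 = 7.241 kΩ.
The fractional drop is R_th/(R_th + R_L); requiring this ≤ 0.0460 gives R_L ≥ R_th(1/0.0460 − 1) = 7.241 × 20.74 = 150 kΩ.

R_L(min) ≈ 150 kΩ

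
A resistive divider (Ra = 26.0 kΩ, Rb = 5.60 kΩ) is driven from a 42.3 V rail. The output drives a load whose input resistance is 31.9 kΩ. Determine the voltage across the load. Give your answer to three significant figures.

The load sits in parallel with Rb: Rb‖R_L = (5.60 × 31.9) / (5.60 + 31.9) = 4.764 kΩ.
V_out = 42.3 × 4.764 / (26.0 + 4.764) = 42.3 × 4.764/30.76 = 6.55 V.

V_out ≈ 6.55 V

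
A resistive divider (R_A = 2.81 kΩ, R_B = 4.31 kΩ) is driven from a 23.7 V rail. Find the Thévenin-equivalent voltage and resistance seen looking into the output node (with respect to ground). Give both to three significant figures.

V_th = 14.3 V, R_th = 1.70 kΩ

V_th is the open-circuit tap voltage: 23.7 × 4.31/(2.81 + 4.31) = 14.3 V.
With the supply zeroed, R_A and R_B appear in parallel from the tap: R_th = R_A‖R_B = (2.81 × 4.31)/7.120 = 1.70 kΩ.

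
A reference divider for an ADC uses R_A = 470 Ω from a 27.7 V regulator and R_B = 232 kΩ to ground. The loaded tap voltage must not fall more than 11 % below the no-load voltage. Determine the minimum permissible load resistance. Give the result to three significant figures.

Output resistance R_th = R_A‖R_B = (470 × 232000)/232500 = 469.0 Ω.
The fractional drop is R_th/(R_th + R_L); requiring this ≤ 0.110 gives R_L ≥ R_th(1/0.110 − 1) = 469.0 × 8.091 = 3.80 kΩ.

R_L(min) ≈ 3.80 kΩ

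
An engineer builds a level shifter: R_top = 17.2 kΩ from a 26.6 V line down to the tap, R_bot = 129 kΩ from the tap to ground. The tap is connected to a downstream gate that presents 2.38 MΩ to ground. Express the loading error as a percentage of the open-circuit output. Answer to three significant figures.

The divider's output (Thévenin) resistance is R_top‖R_bot = 15.18 kΩ.
Fractional drop under load = R_th/(R_th + R_L) = 15.18 / (15.18 + 2380) = 0.006336.
So the output falls by 0.634 %.

0.634 %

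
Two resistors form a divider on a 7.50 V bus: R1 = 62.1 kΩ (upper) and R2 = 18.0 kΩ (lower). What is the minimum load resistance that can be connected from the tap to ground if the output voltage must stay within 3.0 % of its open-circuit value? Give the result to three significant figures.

Output resistance R_th = R1‖R2 = (62.1 × 18.0)/80.10 = 13.96 kΩ.
The fractional drop is R_th/(R_th + R_L); requiring this ≤ 0.0300 gives R_L ≥ R_th(1/0.0300 − 1) = 13.96 × 32.33 = 451 kΩ.

R_L(min) ≈ 451 kΩ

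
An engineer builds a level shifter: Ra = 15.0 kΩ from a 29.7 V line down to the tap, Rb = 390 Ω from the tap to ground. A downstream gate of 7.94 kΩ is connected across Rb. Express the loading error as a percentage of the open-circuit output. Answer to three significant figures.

The divider's output (Thévenin) resistance is Ra‖Rb = 380.1 Ω.
Fractional drop under load = R_th/(R_th + R_L) = 380.1 / (380.1 + 7940) = 0.04569.
So the output falls by 4.57 %.

4.57 %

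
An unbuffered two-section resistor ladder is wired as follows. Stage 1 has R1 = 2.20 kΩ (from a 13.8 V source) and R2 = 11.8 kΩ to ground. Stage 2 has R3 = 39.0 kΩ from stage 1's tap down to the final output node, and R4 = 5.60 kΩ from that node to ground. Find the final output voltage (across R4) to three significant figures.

V_out ≈ 1.40 V

Stage 2 presents R3+R4 = 44.60 kΩ as a load on stage 1's tap.
Stage 1's lower leg becomes R2‖(R3+R4) = 9.331 kΩ, so V_mid = 13.8 × 9.331/11.53 = 11.17 V.
Stage 2 is itself unloaded: V_out = V_mid × R4/(R3+R4) = 11.17 × 5.60/44.60 = 1.40 V.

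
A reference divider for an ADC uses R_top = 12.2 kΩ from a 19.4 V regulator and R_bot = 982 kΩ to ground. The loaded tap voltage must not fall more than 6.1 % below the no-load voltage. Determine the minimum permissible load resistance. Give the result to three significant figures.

R_L(min) ≈ 185 kΩ

Output resistance R_th = R_top‖R_bot = (12.2 × 982)/994.2 = 12.05 kΩ.
The fractional drop is R_th/(R_th + R_L); requiring this ≤ 0.0610 gives R_L ≥ R_th(1/0.0610 − 1) = 12.05 × 15.39 = 185 kΩ.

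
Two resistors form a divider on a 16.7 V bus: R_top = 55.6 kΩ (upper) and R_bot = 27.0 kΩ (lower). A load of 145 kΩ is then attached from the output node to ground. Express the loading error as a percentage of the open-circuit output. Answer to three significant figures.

11.1 %

Unloaded V = 16.7 × 27.0/82.60 = 5.4588 V.
Loaded: R_bot‖R_L = 22.76 kΩ, giving V = 16.7 × 22.76/78.36 = 4.8508 V.
Drop = (5.4588 − 4.8508) / 5.4588 = 11.1 %.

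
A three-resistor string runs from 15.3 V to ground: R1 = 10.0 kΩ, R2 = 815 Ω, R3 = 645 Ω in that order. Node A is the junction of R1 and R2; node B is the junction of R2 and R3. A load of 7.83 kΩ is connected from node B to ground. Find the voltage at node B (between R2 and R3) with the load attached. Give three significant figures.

At node B, R3 is in parallel with the load: R3‖R_L = 595.9 Ω.
Below node A the resistance is R2 + (R3‖R_L) = 1411 Ω, so V_A = 15.3 × 1411/11410 = 1.892 V.
Then V_B = V_A × (R3‖R_L)/(R2 + R3‖R_L) = 1.892 × 595.9/1411 = 0.799 V.

V ≈ 0.799 V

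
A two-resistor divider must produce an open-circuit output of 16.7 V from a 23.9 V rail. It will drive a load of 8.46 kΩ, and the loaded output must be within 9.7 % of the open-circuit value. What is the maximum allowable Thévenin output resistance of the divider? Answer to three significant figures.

Loading drop = R_th/(R_th + R_L) ≤ 0.0970, so R_th ≤ R_L · ε/(1−ε) = 8.46 kΩ × 0.0970/0.9030 = 909 Ω.

R_th ≤ 909 Ω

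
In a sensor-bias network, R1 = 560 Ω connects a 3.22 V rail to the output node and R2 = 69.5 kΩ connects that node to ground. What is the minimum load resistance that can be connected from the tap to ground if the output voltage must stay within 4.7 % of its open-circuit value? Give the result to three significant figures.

Output resistance R_th = R1‖R2 = (560 × 69500)/70060 = 555.5 Ω.
The fractional drop is R_th/(R_th + R_L); requiring this ≤ 0.0470 gives R_L ≥ R_th(1/0.0470 − 1) = 555.5 × 20.28 = 11.3 kΩ.

R_L(min) ≈ 11.3 kΩ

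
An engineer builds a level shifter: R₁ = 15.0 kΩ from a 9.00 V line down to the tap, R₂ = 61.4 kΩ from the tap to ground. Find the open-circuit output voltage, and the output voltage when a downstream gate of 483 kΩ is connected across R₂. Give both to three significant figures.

Unloaded: 7.23 V; loaded: 7.06 V

Open-circuit: V = 9.00 × 61.4/(15.0 + 61.4) = 7.23 V.
With the load, R₂ becomes R₂‖R_L = 54.48 kΩ, so V = 9.00 × 54.48/69.48 = 7.06 V.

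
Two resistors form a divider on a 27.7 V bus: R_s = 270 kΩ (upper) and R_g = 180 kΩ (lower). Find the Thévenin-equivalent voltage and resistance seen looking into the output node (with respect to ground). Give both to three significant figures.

V_th is the open-circuit tap voltage: 27.7 × 180/(270 + 180) = 11.1 V.
With the supply zeroed, R_s and R_g appear in parallel from the tap: R_th = R_s‖R_g = (270 × 180)/450.0 = 108 kΩ.

V_th = 11.1 V, R_th = 108 kΩ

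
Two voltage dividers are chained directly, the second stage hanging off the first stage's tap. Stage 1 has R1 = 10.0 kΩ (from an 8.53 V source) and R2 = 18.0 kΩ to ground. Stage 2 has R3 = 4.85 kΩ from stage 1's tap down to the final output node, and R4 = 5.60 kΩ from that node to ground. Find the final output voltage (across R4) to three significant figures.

V_out ≈ 1.82 V

Stage 2 presents R3+R4 = 10.45 kΩ as a load on stage 1's tap.
Stage 1's lower leg becomes R2‖(R3+R4) = 6.612 kΩ, so V_mid = 8.53 × 6.612/16.61 = 3.395 V.
Stage 2 is itself unloaded: V_out = V_mid × R4/(R3+R4) = 3.395 × 5.60/10.45 = 1.82 V.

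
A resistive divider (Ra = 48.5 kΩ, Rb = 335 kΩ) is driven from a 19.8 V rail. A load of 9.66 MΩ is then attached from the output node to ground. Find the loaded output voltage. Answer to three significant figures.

V_out ≈ 17.2 V

The load sits in parallel with Rb: Rb‖R_L = (335 × 9660) / (335 + 9660) = 323.8 kΩ.
V_out = 19.8 × 323.8 / (48.5 + 323.8) = 19.8 × 323.8/372.3 = 17.2 V.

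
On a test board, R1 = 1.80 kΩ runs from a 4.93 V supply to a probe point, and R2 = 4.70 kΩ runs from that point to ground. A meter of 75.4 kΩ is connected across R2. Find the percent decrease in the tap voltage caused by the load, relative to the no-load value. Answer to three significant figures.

1.70 %

The divider's output (Thévenin) resistance is R1‖R2 = 1.302 kΩ.
Fractional drop under load = R_th/(R_th + R_L) = 1.302 / (1.302 + 75.4) = 0.01697.
So the output falls by 1.70 %.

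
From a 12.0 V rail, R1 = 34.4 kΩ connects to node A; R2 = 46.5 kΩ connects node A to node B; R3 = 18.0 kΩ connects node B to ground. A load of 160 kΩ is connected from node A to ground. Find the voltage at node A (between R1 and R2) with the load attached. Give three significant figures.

V ≈ 6.86 V

Below node A the series string R2+R3 = 64.50 kΩ sits in parallel with the 160 kΩ load: 45.97 kΩ.
V_A = 12.0 × 45.97/(34.4 + 45.97) = 6.86 V.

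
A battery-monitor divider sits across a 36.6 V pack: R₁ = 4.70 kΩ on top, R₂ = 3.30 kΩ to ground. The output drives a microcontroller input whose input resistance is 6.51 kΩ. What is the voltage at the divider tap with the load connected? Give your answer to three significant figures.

The load sits in parallel with R₂: R₂‖R_L = (3.30 × 6.51) / (3.30 + 6.51) = 2.190 kΩ.
V_out = 36.6 × 2.190 / (4.70 + 2.190) = 36.6 × 2.190/6.890 = 11.6 V.

V_out ≈ 11.6 V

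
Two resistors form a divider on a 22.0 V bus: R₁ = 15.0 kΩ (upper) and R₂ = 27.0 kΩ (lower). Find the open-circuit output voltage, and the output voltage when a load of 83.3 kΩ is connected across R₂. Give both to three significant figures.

Unloaded: 14.1 V; loaded: 12.7 V

Open-circuit: V = 22.0 × 27.0/(15.0 + 27.0) = 14.1 V.
With the load, R₂ becomes R₂‖R_L = 20.39 kΩ, so V = 22.0 × 20.39/35.39 = 12.7 V.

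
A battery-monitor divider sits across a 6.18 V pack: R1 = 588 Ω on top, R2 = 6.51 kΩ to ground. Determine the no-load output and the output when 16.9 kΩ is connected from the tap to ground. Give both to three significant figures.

Unloaded: 5.67 V; loaded: 5.49 V

Open-circuit: V = 6.18 × 6510/(588 + 6510) = 5.67 V.
With the load, R2 becomes R2‖R_L = 4700 Ω, so V = 6.18 × 4700/5288 = 5.49 V.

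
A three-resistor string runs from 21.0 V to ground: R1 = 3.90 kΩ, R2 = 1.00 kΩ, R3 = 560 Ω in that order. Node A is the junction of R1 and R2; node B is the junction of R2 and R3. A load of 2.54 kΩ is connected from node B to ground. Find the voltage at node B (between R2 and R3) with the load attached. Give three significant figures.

V ≈ 1.80 V

At node B, R3 is in parallel with the load: R3‖R_L = 458.8 Ω.
Below node A the resistance is R2 + (R3‖R_L) = 1459 Ω, so V_A = 21.0 × 1459/5359 = 5.717 V.
Then V_B = V_A × (R3‖R_L)/(R2 + R3‖R_L) = 5.717 × 458.8/1459 = 1.80 V.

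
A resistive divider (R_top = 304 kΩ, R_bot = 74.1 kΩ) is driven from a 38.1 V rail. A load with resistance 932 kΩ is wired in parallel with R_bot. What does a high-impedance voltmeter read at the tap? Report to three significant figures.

V_out ≈ 7.02 V

The load sits in parallel with R_bot: R_bot‖R_L = (74.1 × 932) / (74.1 + 932) = 68.64 kΩ.
V_out = 38.1 × 68.64 / (304 + 68.64) = 38.1 × 68.64/372.6 = 7.02 V.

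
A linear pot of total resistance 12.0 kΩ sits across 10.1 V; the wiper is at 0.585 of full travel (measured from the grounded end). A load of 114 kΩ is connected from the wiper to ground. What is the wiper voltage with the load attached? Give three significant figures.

V ≈ 5.76 V

The wiper splits the pot into (1−α)R = 4.980 kΩ above and αR = 7.020 kΩ below.
Lower section ‖ load = 6.613 kΩ.
V_wiper = 10.1 × 6.613/(4.980 + 6.613) = 5.76 V.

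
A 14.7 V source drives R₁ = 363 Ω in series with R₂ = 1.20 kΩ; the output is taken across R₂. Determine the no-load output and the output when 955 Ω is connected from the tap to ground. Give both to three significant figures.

Open-circuit: V = 14.7 × 1200/(363 + 1200) = 11.3 V.
With the load, R₂ becomes R₂‖R_L = 531.8 Ω, so V = 14.7 × 531.8/894.8 = 8.74 V.

Unloaded: 11.3 V; loaded: 8.74 V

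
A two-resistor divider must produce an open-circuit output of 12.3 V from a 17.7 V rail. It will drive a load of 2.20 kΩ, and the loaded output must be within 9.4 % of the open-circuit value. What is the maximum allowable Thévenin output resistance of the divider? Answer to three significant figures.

R_th ≤ 228 Ω

Loading drop = R_th/(R_th + R_L) ≤ 0.0940, so R_th ≤ R_L · ε/(1−ε) = 2.20 kΩ × 0.0940/0.9060 = 228 Ω.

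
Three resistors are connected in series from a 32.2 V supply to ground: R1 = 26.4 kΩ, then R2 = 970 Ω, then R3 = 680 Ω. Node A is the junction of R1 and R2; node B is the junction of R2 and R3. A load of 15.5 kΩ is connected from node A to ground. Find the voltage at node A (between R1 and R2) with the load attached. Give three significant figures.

Below node A the series string R2+R3 = 1650 Ω sits in parallel with the 15500 Ω load: 1491 Ω.
V_A = 32.2 × 1491/(26400 + 1491) = 1.72 V.

V ≈ 1.72 V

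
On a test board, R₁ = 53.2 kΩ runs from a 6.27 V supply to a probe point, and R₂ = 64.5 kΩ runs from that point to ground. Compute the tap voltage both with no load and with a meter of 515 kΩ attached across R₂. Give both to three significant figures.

Unloaded: 3.44 V; loaded: 3.25 V

Open-circuit: V = 6.27 × 64.5/(53.2 + 64.5) = 3.44 V.
With the load, R₂ becomes R₂‖R_L = 57.32 kΩ, so V = 6.27 × 57.32/110.5 = 3.25 V.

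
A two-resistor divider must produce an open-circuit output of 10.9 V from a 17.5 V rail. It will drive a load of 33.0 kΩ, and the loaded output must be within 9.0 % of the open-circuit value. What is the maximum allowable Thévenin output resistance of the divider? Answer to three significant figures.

Loading drop = R_th/(R_th + R_L) ≤ 0.0900, so R_th ≤ R_L · ε/(1−ε) = 33.0 kΩ × 0.0900/0.9100 = 3.26 kΩ.
(Any R1, R2 with R2/(R1+R2) = 0.623 and R1‖R2 ≤ 3.26 kΩ will meet the spec.)

R_th ≤ 3.26 kΩ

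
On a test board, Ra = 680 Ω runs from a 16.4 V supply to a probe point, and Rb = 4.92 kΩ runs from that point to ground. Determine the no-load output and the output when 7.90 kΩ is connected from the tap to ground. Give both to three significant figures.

Unloaded: 14.4 V; loaded: 13.4 V

Open-circuit: V = 16.4 × 4920/(680 + 4920) = 14.4 V.
With the load, Rb becomes Rb‖R_L = 3032 Ω, so V = 16.4 × 3032/3712 = 13.4 V.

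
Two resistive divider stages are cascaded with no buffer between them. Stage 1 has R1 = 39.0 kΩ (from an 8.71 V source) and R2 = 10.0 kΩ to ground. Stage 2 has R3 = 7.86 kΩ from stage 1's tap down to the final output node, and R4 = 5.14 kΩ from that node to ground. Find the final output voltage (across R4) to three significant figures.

Stage 2 presents R3+R4 = 13.00 kΩ as a load on stage 1's tap.
Stage 1's lower leg becomes R2‖(R3+R4) = 5.652 kΩ, so V_mid = 8.71 × 5.652/44.65 = 1.103 V.
Stage 2 is itself unloaded: V_out = V_mid × R4/(R3+R4) = 1.103 × 5.14/13.00 = 0.436 V.

V_out ≈ 0.436 V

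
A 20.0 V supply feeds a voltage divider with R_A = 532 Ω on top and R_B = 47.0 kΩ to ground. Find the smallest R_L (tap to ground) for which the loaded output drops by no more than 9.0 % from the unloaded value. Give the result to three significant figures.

Output resistance R_th = R_A‖R_B = (532 × 47000)/47530 = 526.0 Ω.
The fractional drop is R_th/(R_th + R_L); requiring this ≤ 0.0900 gives R_L ≥ R_th(1/0.0900 − 1) = 526.0 × 10.11 = 5.32 kΩ.

R_L(min) ≈ 5.32 kΩ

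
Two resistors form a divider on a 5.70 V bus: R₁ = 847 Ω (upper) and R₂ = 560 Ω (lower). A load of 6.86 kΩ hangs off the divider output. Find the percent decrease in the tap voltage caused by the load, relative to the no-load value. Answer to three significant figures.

4.68 %

The divider's output (Thévenin) resistance is R₁‖R₂ = 337.1 Ω.
Fractional drop under load = R_th/(R_th + R_L) = 337.1 / (337.1 + 6860) = 0.04684.
So the output falls by 4.68 %.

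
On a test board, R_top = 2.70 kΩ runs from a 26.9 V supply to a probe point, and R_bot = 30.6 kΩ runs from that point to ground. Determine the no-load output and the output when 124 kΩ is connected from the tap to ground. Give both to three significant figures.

Unloaded: 24.7 V; loaded: 24.2 V

Open-circuit: V = 26.9 × 30.6/(2.70 + 30.6) = 24.7 V.
With the load, R_bot becomes R_bot‖R_L = 24.54 kΩ, so V = 26.9 × 24.54/27.24 = 24.2 V.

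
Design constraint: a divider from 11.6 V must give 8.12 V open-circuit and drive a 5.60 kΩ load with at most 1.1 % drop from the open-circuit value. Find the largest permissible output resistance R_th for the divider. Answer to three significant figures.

R_th ≤ 62.3 Ω

Loading drop = R_th/(R_th + R_L) ≤ 0.0110, so R_th ≤ R_L · ε/(1−ε) = 5.60 kΩ × 0.0110/0.9890 = 62.3 Ω.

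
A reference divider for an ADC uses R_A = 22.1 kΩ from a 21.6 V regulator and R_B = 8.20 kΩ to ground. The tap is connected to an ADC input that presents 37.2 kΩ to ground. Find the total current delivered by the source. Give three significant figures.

R_B‖R_L = 6.719 kΩ, so the source sees R_A + R_B‖R_L = 28.82 kΩ.
I = 21.6 V / 28.82 kΩ = 0.750 mA.

I ≈ 0.750 mA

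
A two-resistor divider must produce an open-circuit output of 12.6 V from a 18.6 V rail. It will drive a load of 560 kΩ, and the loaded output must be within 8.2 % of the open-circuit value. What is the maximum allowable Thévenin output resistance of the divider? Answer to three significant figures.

Loading drop = R_th/(R_th + R_L) ≤ 0.0820, so R_th ≤ R_L · ε/(1−ε) = 560 kΩ × 0.0820/0.9180 = 50.0 kΩ.
(Any R1, R2 with R2/(R1+R2) = 0.677 and R1‖R2 ≤ 50.0 kΩ will meet the spec.)

R_th ≤ 50.0 kΩ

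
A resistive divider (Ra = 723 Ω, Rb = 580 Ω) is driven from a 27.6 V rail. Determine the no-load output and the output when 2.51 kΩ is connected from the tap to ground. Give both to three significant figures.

Open-circuit: V = 27.6 × 580/(723 + 580) = 12.3 V.
With the load, Rb becomes Rb‖R_L = 471.1 Ω, so V = 27.6 × 471.1/1194 = 10.9 V.

Unloaded: 12.3 V; loaded: 10.9 V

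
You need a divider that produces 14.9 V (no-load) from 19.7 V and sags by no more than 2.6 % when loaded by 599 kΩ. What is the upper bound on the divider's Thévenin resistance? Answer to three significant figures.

Loading drop = R_th/(R_th + R_L) ≤ 0.0260, so R_th ≤ R_L · ε/(1−ε) = 599 kΩ × 0.0260/0.9740 = 16.0 kΩ.

R_th ≤ 16.0 kΩ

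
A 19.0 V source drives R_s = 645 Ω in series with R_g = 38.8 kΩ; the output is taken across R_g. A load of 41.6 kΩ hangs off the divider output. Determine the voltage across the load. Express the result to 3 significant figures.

V_out ≈ 18.4 V

The load sits in parallel with R_g: R_g‖R_L = (38800 × 41600) / (38800 + 41600) = 20080 Ω.
V_out = 19.0 × 20080 / (645 + 20080) = 19.0 × 20080/20720 = 18.4 V.
(Unloaded it would have been 18.7 V.)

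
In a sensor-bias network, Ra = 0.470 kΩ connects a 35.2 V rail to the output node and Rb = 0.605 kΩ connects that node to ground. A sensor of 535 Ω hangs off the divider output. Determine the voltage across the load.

The load sits in parallel with Rb: Rb‖R_L = (605 × 535) / (605 + 535) = 283.9 Ω.
V_out = 35.2 × 283.9 / (470 + 283.9) = 35.2 × 283.9/753.9 = 13.3 V.

V_out ≈ 13.3 V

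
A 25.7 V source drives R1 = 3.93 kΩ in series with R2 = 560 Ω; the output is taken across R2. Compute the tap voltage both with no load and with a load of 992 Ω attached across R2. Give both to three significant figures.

Open-circuit: V = 25.7 × 560/(3930 + 560) = 3.21 V.
With the load, R2 becomes R2‖R_L = 357.9 Ω, so V = 25.7 × 357.9/4288 = 2.15 V.

Unloaded: 3.21 V; loaded: 2.15 V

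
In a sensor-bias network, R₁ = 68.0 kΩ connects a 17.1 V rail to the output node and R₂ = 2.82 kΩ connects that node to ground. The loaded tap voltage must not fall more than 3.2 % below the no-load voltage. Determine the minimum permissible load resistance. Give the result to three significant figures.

Output resistance R_th = R₁‖R₂ = (68.0 × 2.82)/70.82 = 2.708 kΩ.
The fractional drop is R_th/(R_th + R_L); requiring this ≤ 0.0320 gives R_L ≥ R_th(1/0.0320 − 1) = 2.708 × 30.25 = 81.9 kΩ.

R_L(min) ≈ 81.9 kΩ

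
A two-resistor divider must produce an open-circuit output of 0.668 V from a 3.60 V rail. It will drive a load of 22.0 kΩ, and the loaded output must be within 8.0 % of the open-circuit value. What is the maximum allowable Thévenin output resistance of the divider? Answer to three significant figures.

Loading drop = R_th/(R_th + R_L) ≤ 0.0800, so R_th ≤ R_L · ε/(1−ε) = 22.0 kΩ × 0.0800/0.9200 = 1.91 kΩ.

R_th ≤ 1.91 kΩ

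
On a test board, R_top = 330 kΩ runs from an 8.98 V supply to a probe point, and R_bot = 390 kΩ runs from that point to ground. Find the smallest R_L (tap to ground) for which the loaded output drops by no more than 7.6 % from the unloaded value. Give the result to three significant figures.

Output resistance R_th = R_top‖R_bot = (330 × 390)/720.0 = 178.8 kΩ.
The fractional drop is R_th/(R_th + R_L); requiring this ≤ 0.0760 gives R_L ≥ R_th(1/0.0760 − 1) = 178.8 × 12.16 = 2.17 MΩ.

R_L(min) ≈ 2.17 MΩ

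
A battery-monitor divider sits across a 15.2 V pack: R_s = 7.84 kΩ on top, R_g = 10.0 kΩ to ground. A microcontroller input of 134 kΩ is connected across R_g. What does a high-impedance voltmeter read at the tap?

The load sits in parallel with R_g: R_g‖R_L = (10.0 × 134) / (10.0 + 134) = 9.306 kΩ.
V_out = 15.2 × 9.306 / (7.84 + 9.306) = 15.2 × 9.306/17.15 = 8.25 V.

V_out ≈ 8.25 V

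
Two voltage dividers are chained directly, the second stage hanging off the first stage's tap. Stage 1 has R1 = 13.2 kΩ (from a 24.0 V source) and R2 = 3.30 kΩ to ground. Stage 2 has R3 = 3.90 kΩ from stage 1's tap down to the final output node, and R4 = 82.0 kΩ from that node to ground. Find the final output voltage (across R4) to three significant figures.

Stage 2 presents R3+R4 = 85.90 kΩ as a load on stage 1's tap.
Stage 1's lower leg becomes R2‖(R3+R4) = 3.178 kΩ, so V_mid = 24.0 × 3.178/16.38 = 4.657 V.
Stage 2 is itself unloaded: V_out = V_mid × R4/(R3+R4) = 4.657 × 82.0/85.90 = 4.45 V.

V_out ≈ 4.45 V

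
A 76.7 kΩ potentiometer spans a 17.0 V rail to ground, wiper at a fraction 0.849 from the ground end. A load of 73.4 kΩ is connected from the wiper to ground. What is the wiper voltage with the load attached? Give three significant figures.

The wiper splits the pot into (1−α)R = 11.58 kΩ above and αR = 65.12 kΩ below.
Lower section ‖ load = 34.51 kΩ.
V_wiper = 17.0 × 34.51/(11.58 + 34.51) = 12.7 V.

V ≈ 12.7 V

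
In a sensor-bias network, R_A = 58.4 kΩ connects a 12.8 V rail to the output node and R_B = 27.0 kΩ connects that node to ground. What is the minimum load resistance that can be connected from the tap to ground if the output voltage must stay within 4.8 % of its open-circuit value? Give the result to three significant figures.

Output resistance R_th = R_A‖R_B = (58.4 × 27.0)/85.40 = 18.46 kΩ.
The fractional drop is R_th/(R_th + R_L); requiring this ≤ 0.0480 gives R_L ≥ R_th(1/0.0480 − 1) = 18.46 × 19.83 = 366 kΩ.

R_L(min) ≈ 366 kΩ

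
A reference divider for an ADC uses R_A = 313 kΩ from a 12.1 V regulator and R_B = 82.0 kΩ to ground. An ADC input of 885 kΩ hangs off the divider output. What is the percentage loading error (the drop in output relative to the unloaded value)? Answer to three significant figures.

6.84 %

The divider's output (Thévenin) resistance is R_A‖R_B = 64.98 kΩ.
Fractional drop under load = R_th/(R_th + R_L) = 64.98 / (64.98 + 885) = 0.06840.
So the output falls by 6.84 %.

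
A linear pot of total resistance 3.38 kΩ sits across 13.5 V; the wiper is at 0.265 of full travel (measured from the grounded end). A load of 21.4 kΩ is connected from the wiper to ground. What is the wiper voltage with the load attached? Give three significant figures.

V ≈ 3.47 V

The wiper splits the pot into (1−α)R = 2484 Ω above and αR = 895.7 Ω below.
Lower section ‖ load = 859.7 Ω.
V_wiper = 13.5 × 859.7/(2484 + 859.7) = 3.47 V.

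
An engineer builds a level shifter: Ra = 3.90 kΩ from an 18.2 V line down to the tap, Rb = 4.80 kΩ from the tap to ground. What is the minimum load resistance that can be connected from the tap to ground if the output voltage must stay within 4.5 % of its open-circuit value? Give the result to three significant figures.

R_L(min) ≈ 45.7 kΩ

Output resistance R_th = Ra‖Rb = (3.90 × 4.80)/8.700 = 2.152 kΩ.
The fractional drop is R_th/(R_th + R_L); requiring this ≤ 0.0450 gives R_L ≥ R_th(1/0.0450 − 1) = 2.152 × 21.22 = 45.7 kΩ.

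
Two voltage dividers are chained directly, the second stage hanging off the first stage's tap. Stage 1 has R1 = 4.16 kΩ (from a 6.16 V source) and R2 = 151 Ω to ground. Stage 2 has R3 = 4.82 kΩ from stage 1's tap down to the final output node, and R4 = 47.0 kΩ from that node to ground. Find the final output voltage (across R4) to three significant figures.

Stage 2 presents R3+R4 = 51820 Ω as a load on stage 1's tap.
Stage 1's lower leg becomes R2‖(R3+R4) = 150.6 Ω, so V_mid = 6.16 × 150.6/4311 = 0.2152 V.
Stage 2 is itself unloaded: V_out = V_mid × R4/(R3+R4) = 0.2152 × 47000/51820 = 0.195 V.

V_out ≈ 0.195 V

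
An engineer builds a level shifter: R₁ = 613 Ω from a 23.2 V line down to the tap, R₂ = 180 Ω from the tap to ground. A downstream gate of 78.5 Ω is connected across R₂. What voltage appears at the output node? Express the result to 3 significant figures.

The load sits in parallel with R₂: R₂‖R_L = (180 × 78.5) / (180 + 78.5) = 54.66 Ω.
V_out = 23.2 × 54.66 / (613 + 54.66) = 23.2 × 54.66/667.7 = 1.90 V.

V_out ≈ 1.90 V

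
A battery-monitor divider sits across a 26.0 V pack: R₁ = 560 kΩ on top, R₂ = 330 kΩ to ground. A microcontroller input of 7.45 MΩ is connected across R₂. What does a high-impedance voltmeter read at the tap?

The load sits in parallel with R₂: R₂‖R_L = (330 × 7450) / (330 + 7450) = 316.0 kΩ.
V_out = 26.0 × 316.0 / (560 + 316.0) = 26.0 × 316.0/876.0 = 9.38 V.

V_out ≈ 9.38 V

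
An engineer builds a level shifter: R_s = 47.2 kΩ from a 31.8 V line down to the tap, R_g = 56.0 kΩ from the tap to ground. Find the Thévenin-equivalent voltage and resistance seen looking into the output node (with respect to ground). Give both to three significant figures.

V_th is the open-circuit tap voltage: 31.8 × 56.0/(47.2 + 56.0) = 17.3 V.
With the supply zeroed, R_s and R_g appear in parallel from the tap: R_th = R_s‖R_g = (47.2 × 56.0)/103.2 = 25.6 kΩ.

V_th = 17.3 V, R_th = 25.6 kΩ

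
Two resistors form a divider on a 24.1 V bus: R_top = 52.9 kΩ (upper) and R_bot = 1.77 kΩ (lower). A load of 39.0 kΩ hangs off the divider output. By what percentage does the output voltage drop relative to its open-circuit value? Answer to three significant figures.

The divider's output (Thévenin) resistance is R_top‖R_bot = 1.713 kΩ.
Fractional drop under load = R_th/(R_th + R_L) = 1.713 / (1.713 + 39.0) = 0.04207.
So the output falls by 4.21 %.

4.21 %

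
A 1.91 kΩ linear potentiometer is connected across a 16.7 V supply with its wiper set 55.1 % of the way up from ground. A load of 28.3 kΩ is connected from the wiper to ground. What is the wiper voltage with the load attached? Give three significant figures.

V ≈ 9.05 V

The wiper splits the pot into (1−α)R = 857.6 Ω above and αR = 1052 Ω below.
Lower section ‖ load = 1015 Ω.
V_wiper = 16.7 × 1015/(857.6 + 1015) = 9.05 V.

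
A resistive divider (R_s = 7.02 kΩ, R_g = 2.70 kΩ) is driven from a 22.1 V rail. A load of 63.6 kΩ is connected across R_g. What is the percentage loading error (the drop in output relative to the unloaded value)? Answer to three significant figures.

The divider's output (Thévenin) resistance is R_s‖R_g = 1.950 kΩ.
Fractional drop under load = R_th/(R_th + R_L) = 1.950 / (1.950 + 63.6) = 0.02975.
So the output falls by 2.97 %.

2.97 %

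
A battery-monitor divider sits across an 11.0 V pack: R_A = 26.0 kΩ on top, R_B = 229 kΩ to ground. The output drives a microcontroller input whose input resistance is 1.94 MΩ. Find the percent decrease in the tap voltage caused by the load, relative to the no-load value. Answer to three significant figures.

1.19 %

The divider's output (Thévenin) resistance is R_A‖R_B = 23.35 kΩ.
Fractional drop under load = R_th/(R_th + R_L) = 23.35 / (23.35 + 1940) = 0.01189.
So the output falls by 1.19 %.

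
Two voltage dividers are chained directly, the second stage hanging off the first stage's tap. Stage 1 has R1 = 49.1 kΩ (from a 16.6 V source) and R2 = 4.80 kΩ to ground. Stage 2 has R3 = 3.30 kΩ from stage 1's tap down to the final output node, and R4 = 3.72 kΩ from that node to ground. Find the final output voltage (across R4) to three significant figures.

V_out ≈ 0.483 V

Stage 2 presents R3+R4 = 7.020 kΩ as a load on stage 1's tap.
Stage 1's lower leg becomes R2‖(R3+R4) = 2.851 kΩ, so V_mid = 16.6 × 2.851/51.95 = 0.9109 V.
Stage 2 is itself unloaded: V_out = V_mid × R4/(R3+R4) = 0.9109 × 3.72/7.020 = 0.483 V.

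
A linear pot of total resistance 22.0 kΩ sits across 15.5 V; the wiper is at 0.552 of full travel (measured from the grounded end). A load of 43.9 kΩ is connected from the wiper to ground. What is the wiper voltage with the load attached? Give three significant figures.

The wiper splits the pot into (1−α)R = 9.856 kΩ above and αR = 12.14 kΩ below.
Lower section ‖ load = 9.513 kΩ.
V_wiper = 15.5 × 9.513/(9.856 + 9.513) = 7.61 V.

V ≈ 7.61 V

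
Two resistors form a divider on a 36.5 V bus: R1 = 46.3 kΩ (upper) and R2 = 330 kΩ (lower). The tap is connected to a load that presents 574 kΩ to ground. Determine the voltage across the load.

The load sits in parallel with R2: R2‖R_L = (330 × 574) / (330 + 574) = 209.5 kΩ.
V_out = 36.5 × 209.5 / (46.3 + 209.5) = 36.5 × 209.5/255.8 = 29.9 V.

V_out ≈ 29.9 V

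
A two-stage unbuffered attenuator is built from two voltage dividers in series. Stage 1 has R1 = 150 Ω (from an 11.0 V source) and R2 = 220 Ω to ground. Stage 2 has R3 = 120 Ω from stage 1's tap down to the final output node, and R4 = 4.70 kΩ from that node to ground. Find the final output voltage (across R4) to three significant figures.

Stage 2 presents R3+R4 = 4820 Ω as a load on stage 1's tap.
Stage 1's lower leg becomes R2‖(R3+R4) = 210.4 Ω, so V_mid = 11.0 × 210.4/360.4 = 6.422 V.
Stage 2 is itself unloaded: V_out = V_mid × R4/(R3+R4) = 6.422 × 4700/4820 = 6.26 V.

V_out ≈ 6.26 V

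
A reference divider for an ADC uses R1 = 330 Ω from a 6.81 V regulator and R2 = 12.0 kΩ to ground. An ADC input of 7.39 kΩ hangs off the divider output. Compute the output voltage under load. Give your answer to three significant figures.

The load sits in parallel with R2: R2‖R_L = (12000 × 7390) / (12000 + 7390) = 4573 Ω.
V_out = 6.81 × 4573 / (330 + 4573) = 6.81 × 4573/4903 = 6.35 V.
(Unloaded it would have been 6.63 V.)

V_out ≈ 6.35 V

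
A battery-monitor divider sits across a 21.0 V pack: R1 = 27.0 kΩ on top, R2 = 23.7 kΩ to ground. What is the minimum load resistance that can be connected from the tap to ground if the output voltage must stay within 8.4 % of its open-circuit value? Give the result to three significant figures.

Output resistance R_th = R1‖R2 = (27.0 × 23.7)/50.70 = 12.62 kΩ.
The fractional drop is R_th/(R_th + R_L); requiring this ≤ 0.0840 gives R_L ≥ R_th(1/0.0840 − 1) = 12.62 × 10.90 = 138 kΩ.

R_L(min) ≈ 138 kΩ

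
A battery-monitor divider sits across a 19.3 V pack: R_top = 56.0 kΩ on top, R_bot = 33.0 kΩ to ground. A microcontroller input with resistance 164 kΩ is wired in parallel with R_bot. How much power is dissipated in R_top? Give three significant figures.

Total resistance from the source is R_top + (R_bot‖R_L) = 83.47 kΩ, so I = 19.3/83.47 kΩ = 0.2312 mA.
P = I²·R_top = (0.2312 mA)² × 56.0 kΩ = 2.99 mW.

P ≈ 2.99 mW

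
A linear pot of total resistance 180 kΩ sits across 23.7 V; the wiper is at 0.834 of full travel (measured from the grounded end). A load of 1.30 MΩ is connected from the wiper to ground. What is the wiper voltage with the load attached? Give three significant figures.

V ≈ 19.4 V

The wiper splits the pot into (1−α)R = 29.88 kΩ above and αR = 150.1 kΩ below.
Lower section ‖ load = 134.6 kΩ.
V_wiper = 23.7 × 134.6/(29.88 + 134.6) = 19.4 V.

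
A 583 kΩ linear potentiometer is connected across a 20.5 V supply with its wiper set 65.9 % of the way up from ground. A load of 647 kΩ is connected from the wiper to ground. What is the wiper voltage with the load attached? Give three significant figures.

V ≈ 11.2 V

The wiper splits the pot into (1−α)R = 198.8 kΩ above and αR = 384.2 kΩ below.
Lower section ‖ load = 241.1 kΩ.
V_wiper = 20.5 × 241.1/(198.8 + 241.1) = 11.2 V.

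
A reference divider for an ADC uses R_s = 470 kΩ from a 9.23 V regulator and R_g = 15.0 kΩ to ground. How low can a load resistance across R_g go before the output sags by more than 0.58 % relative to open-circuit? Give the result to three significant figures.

Output resistance R_th = R_s‖R_g = (470 × 15.0)/485.0 = 14.54 kΩ.
The fractional drop is R_th/(R_th + R_L); requiring this ≤ 0.00580 gives R_L ≥ R_th(1/0.00580 − 1) = 14.54 × 171.4 = 2.49 MΩ.

R_L(min) ≈ 2.49 MΩ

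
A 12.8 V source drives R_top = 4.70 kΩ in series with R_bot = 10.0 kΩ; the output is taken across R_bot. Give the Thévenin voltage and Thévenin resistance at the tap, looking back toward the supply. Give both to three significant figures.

V_th is the open-circuit tap voltage: 12.8 × 10.0/(4.70 + 10.0) = 8.71 V.
With the supply zeroed, R_top and R_bot appear in parallel from the tap: R_th = R_top‖R_bot = (4.70 × 10.0)/14.70 = 3.20 kΩ.

V_th = 8.71 V, R_th = 3.20 kΩ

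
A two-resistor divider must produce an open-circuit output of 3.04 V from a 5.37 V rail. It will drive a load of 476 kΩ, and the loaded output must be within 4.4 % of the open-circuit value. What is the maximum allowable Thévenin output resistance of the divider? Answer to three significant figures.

Loading drop = R_th/(R_th + R_L) ≤ 0.0440, so R_th ≤ R_L · ε/(1−ε) = 476 kΩ × 0.0440/0.9560 = 21.9 kΩ.
(Any R1, R2 with R2/(R1+R2) = 0.566 and R1‖R2 ≤ 21.9 kΩ will meet the spec.)

R_th ≤ 21.9 kΩ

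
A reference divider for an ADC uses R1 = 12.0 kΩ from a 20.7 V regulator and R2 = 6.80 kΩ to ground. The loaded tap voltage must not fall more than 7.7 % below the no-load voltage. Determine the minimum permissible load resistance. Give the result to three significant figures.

Output resistance R_th = R1‖R2 = (12.0 × 6.80)/18.80 = 4.340 kΩ.
The fractional drop is R_th/(R_th + R_L); requiring this ≤ 0.0770 gives R_L ≥ R_th(1/0.0770 − 1) = 4.340 × 11.99 = 52.0 kΩ.

R_L(min) ≈ 52.0 kΩ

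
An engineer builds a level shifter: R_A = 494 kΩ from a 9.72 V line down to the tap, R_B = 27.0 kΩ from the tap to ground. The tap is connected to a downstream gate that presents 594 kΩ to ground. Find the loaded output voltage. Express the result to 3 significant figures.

V_out ≈ 0.483 V

The load sits in parallel with R_B: R_B‖R_L = (27.0 × 594) / (27.0 + 594) = 25.83 kΩ.
V_out = 9.72 × 25.83 / (494 + 25.83) = 9.72 × 25.83/519.8 = 0.483 V.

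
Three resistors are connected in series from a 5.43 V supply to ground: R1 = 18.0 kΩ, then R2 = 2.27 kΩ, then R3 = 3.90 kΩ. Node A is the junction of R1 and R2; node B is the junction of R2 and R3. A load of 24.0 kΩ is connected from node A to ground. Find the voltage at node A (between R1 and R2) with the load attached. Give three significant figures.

V ≈ 1.16 V

Below node A the series string R2+R3 = 6.170 kΩ sits in parallel with the 24.0 kΩ load: 4.908 kΩ.
V_A = 5.43 × 4.908/(18.0 + 4.908) = 1.16 V.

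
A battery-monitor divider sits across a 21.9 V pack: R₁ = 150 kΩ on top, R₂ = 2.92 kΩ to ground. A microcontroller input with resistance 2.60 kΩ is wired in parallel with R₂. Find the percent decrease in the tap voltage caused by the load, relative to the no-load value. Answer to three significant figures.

52.4 %

Unloaded V = 21.9 × 2.92/152.9 = 0.4182 V.
Loaded: R₂‖R_L = 1.375 kΩ, giving V = 21.9 × 1.375/151.4 = 0.1990 V.
Drop = (0.4182 − 0.1990) / 0.4182 = 52.4 %.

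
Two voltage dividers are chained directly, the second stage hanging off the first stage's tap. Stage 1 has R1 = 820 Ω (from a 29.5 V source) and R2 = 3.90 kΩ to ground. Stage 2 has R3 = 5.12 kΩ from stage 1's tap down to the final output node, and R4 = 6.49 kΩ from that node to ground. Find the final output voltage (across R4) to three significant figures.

Stage 2 presents R3+R4 = 11610 Ω as a load on stage 1's tap.
Stage 1's lower leg becomes R2‖(R3+R4) = 2919 Ω, so V_mid = 29.5 × 2919/3739 = 23.03 V.
Stage 2 is itself unloaded: V_out = V_mid × R4/(R3+R4) = 23.03 × 6490/11610 = 12.9 V.

V_out ≈ 12.9 V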